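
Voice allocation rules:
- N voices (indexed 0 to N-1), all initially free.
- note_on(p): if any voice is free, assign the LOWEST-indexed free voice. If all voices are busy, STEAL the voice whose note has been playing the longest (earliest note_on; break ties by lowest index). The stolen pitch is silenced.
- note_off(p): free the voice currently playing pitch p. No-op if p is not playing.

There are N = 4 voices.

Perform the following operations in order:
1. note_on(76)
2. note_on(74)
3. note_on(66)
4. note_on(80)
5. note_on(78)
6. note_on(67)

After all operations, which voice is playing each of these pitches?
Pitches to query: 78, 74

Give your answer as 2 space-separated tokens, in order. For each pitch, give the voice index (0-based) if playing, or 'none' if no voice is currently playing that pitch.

Op 1: note_on(76): voice 0 is free -> assigned | voices=[76 - - -]
Op 2: note_on(74): voice 1 is free -> assigned | voices=[76 74 - -]
Op 3: note_on(66): voice 2 is free -> assigned | voices=[76 74 66 -]
Op 4: note_on(80): voice 3 is free -> assigned | voices=[76 74 66 80]
Op 5: note_on(78): all voices busy, STEAL voice 0 (pitch 76, oldest) -> assign | voices=[78 74 66 80]
Op 6: note_on(67): all voices busy, STEAL voice 1 (pitch 74, oldest) -> assign | voices=[78 67 66 80]

Answer: 0 none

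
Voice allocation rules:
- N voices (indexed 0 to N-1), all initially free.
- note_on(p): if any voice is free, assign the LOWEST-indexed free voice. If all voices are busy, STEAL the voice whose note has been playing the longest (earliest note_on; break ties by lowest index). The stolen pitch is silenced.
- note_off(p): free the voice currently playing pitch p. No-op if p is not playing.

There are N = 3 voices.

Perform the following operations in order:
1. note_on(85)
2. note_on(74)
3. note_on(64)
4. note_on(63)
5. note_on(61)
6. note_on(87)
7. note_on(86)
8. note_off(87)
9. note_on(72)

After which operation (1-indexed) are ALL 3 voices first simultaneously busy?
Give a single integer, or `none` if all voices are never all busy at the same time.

Op 1: note_on(85): voice 0 is free -> assigned | voices=[85 - -]
Op 2: note_on(74): voice 1 is free -> assigned | voices=[85 74 -]
Op 3: note_on(64): voice 2 is free -> assigned | voices=[85 74 64]
Op 4: note_on(63): all voices busy, STEAL voice 0 (pitch 85, oldest) -> assign | voices=[63 74 64]
Op 5: note_on(61): all voices busy, STEAL voice 1 (pitch 74, oldest) -> assign | voices=[63 61 64]
Op 6: note_on(87): all voices busy, STEAL voice 2 (pitch 64, oldest) -> assign | voices=[63 61 87]
Op 7: note_on(86): all voices busy, STEAL voice 0 (pitch 63, oldest) -> assign | voices=[86 61 87]
Op 8: note_off(87): free voice 2 | voices=[86 61 -]
Op 9: note_on(72): voice 2 is free -> assigned | voices=[86 61 72]

Answer: 3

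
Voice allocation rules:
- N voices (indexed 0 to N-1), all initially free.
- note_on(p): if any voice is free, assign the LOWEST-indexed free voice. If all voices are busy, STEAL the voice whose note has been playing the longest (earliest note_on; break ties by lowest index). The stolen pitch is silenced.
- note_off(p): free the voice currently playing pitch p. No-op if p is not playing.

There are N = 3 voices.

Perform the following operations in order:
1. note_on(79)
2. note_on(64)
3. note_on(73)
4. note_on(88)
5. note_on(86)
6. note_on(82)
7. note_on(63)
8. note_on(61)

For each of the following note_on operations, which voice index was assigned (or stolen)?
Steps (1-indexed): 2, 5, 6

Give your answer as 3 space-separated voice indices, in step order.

Op 1: note_on(79): voice 0 is free -> assigned | voices=[79 - -]
Op 2: note_on(64): voice 1 is free -> assigned | voices=[79 64 -]
Op 3: note_on(73): voice 2 is free -> assigned | voices=[79 64 73]
Op 4: note_on(88): all voices busy, STEAL voice 0 (pitch 79, oldest) -> assign | voices=[88 64 73]
Op 5: note_on(86): all voices busy, STEAL voice 1 (pitch 64, oldest) -> assign | voices=[88 86 73]
Op 6: note_on(82): all voices busy, STEAL voice 2 (pitch 73, oldest) -> assign | voices=[88 86 82]
Op 7: note_on(63): all voices busy, STEAL voice 0 (pitch 88, oldest) -> assign | voices=[63 86 82]
Op 8: note_on(61): all voices busy, STEAL voice 1 (pitch 86, oldest) -> assign | voices=[63 61 82]

Answer: 1 1 2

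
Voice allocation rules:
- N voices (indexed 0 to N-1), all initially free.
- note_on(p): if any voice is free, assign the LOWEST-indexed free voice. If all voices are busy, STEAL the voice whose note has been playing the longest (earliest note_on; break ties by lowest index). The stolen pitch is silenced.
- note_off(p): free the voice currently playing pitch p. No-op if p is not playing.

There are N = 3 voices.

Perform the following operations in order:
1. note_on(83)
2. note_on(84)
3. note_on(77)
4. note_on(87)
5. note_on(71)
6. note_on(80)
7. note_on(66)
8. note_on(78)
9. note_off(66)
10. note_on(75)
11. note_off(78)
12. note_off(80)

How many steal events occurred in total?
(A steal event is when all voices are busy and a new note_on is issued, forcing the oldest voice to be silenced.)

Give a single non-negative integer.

Answer: 5

Derivation:
Op 1: note_on(83): voice 0 is free -> assigned | voices=[83 - -]
Op 2: note_on(84): voice 1 is free -> assigned | voices=[83 84 -]
Op 3: note_on(77): voice 2 is free -> assigned | voices=[83 84 77]
Op 4: note_on(87): all voices busy, STEAL voice 0 (pitch 83, oldest) -> assign | voices=[87 84 77]
Op 5: note_on(71): all voices busy, STEAL voice 1 (pitch 84, oldest) -> assign | voices=[87 71 77]
Op 6: note_on(80): all voices busy, STEAL voice 2 (pitch 77, oldest) -> assign | voices=[87 71 80]
Op 7: note_on(66): all voices busy, STEAL voice 0 (pitch 87, oldest) -> assign | voices=[66 71 80]
Op 8: note_on(78): all voices busy, STEAL voice 1 (pitch 71, oldest) -> assign | voices=[66 78 80]
Op 9: note_off(66): free voice 0 | voices=[- 78 80]
Op 10: note_on(75): voice 0 is free -> assigned | voices=[75 78 80]
Op 11: note_off(78): free voice 1 | voices=[75 - 80]
Op 12: note_off(80): free voice 2 | voices=[75 - -]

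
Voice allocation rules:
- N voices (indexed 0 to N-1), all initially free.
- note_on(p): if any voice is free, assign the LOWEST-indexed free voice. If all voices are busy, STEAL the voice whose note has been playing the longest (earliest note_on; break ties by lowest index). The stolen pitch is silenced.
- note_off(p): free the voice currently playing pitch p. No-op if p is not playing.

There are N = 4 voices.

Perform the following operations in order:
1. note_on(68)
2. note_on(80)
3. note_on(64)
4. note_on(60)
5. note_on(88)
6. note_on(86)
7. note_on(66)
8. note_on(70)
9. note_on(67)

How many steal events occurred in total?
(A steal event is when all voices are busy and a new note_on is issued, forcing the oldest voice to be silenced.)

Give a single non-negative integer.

Answer: 5

Derivation:
Op 1: note_on(68): voice 0 is free -> assigned | voices=[68 - - -]
Op 2: note_on(80): voice 1 is free -> assigned | voices=[68 80 - -]
Op 3: note_on(64): voice 2 is free -> assigned | voices=[68 80 64 -]
Op 4: note_on(60): voice 3 is free -> assigned | voices=[68 80 64 60]
Op 5: note_on(88): all voices busy, STEAL voice 0 (pitch 68, oldest) -> assign | voices=[88 80 64 60]
Op 6: note_on(86): all voices busy, STEAL voice 1 (pitch 80, oldest) -> assign | voices=[88 86 64 60]
Op 7: note_on(66): all voices busy, STEAL voice 2 (pitch 64, oldest) -> assign | voices=[88 86 66 60]
Op 8: note_on(70): all voices busy, STEAL voice 3 (pitch 60, oldest) -> assign | voices=[88 86 66 70]
Op 9: note_on(67): all voices busy, STEAL voice 0 (pitch 88, oldest) -> assign | voices=[67 86 66 70]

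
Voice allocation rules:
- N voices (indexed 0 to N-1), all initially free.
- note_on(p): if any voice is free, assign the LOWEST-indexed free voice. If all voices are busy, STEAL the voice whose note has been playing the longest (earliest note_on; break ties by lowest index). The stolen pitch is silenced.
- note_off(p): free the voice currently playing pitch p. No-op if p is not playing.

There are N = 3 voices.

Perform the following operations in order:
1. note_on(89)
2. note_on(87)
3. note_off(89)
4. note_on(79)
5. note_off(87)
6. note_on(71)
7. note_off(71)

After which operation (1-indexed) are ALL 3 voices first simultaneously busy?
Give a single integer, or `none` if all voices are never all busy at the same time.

Op 1: note_on(89): voice 0 is free -> assigned | voices=[89 - -]
Op 2: note_on(87): voice 1 is free -> assigned | voices=[89 87 -]
Op 3: note_off(89): free voice 0 | voices=[- 87 -]
Op 4: note_on(79): voice 0 is free -> assigned | voices=[79 87 -]
Op 5: note_off(87): free voice 1 | voices=[79 - -]
Op 6: note_on(71): voice 1 is free -> assigned | voices=[79 71 -]
Op 7: note_off(71): free voice 1 | voices=[79 - -]

Answer: none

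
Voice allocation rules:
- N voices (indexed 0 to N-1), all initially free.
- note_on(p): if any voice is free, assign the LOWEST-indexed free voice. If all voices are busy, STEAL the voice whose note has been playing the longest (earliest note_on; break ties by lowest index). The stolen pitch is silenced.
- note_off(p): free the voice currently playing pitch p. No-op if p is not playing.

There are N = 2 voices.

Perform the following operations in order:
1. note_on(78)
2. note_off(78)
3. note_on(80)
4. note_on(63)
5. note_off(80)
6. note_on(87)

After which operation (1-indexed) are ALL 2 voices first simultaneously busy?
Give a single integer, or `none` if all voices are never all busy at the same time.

Op 1: note_on(78): voice 0 is free -> assigned | voices=[78 -]
Op 2: note_off(78): free voice 0 | voices=[- -]
Op 3: note_on(80): voice 0 is free -> assigned | voices=[80 -]
Op 4: note_on(63): voice 1 is free -> assigned | voices=[80 63]
Op 5: note_off(80): free voice 0 | voices=[- 63]
Op 6: note_on(87): voice 0 is free -> assigned | voices=[87 63]

Answer: 4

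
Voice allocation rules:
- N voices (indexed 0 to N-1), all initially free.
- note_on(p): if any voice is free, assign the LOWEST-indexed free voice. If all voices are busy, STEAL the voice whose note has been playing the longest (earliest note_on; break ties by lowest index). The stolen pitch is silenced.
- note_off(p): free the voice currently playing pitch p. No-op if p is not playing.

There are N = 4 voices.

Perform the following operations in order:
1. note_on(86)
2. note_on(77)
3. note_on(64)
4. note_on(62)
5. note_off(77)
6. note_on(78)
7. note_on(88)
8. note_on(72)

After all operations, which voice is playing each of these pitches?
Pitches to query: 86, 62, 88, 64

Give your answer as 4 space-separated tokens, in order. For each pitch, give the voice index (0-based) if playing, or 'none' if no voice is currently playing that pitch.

Answer: none 3 0 none

Derivation:
Op 1: note_on(86): voice 0 is free -> assigned | voices=[86 - - -]
Op 2: note_on(77): voice 1 is free -> assigned | voices=[86 77 - -]
Op 3: note_on(64): voice 2 is free -> assigned | voices=[86 77 64 -]
Op 4: note_on(62): voice 3 is free -> assigned | voices=[86 77 64 62]
Op 5: note_off(77): free voice 1 | voices=[86 - 64 62]
Op 6: note_on(78): voice 1 is free -> assigned | voices=[86 78 64 62]
Op 7: note_on(88): all voices busy, STEAL voice 0 (pitch 86, oldest) -> assign | voices=[88 78 64 62]
Op 8: note_on(72): all voices busy, STEAL voice 2 (pitch 64, oldest) -> assign | voices=[88 78 72 62]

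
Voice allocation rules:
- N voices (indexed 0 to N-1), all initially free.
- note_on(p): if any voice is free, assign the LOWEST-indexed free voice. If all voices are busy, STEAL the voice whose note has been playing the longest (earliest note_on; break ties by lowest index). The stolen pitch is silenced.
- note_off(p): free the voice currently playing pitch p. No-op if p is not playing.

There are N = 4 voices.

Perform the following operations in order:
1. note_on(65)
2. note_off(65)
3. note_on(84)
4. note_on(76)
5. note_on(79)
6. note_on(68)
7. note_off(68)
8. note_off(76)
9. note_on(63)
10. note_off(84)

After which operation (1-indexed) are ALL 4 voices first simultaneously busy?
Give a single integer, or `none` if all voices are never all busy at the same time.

Op 1: note_on(65): voice 0 is free -> assigned | voices=[65 - - -]
Op 2: note_off(65): free voice 0 | voices=[- - - -]
Op 3: note_on(84): voice 0 is free -> assigned | voices=[84 - - -]
Op 4: note_on(76): voice 1 is free -> assigned | voices=[84 76 - -]
Op 5: note_on(79): voice 2 is free -> assigned | voices=[84 76 79 -]
Op 6: note_on(68): voice 3 is free -> assigned | voices=[84 76 79 68]
Op 7: note_off(68): free voice 3 | voices=[84 76 79 -]
Op 8: note_off(76): free voice 1 | voices=[84 - 79 -]
Op 9: note_on(63): voice 1 is free -> assigned | voices=[84 63 79 -]
Op 10: note_off(84): free voice 0 | voices=[- 63 79 -]

Answer: 6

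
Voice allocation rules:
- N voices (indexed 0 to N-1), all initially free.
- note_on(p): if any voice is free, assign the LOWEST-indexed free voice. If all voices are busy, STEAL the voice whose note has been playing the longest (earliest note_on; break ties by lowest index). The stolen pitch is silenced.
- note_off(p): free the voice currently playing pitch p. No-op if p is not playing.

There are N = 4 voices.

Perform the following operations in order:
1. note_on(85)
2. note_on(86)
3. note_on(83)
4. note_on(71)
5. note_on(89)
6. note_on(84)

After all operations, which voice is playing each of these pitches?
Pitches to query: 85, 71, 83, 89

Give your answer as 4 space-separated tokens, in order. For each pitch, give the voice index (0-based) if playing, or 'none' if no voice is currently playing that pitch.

Answer: none 3 2 0

Derivation:
Op 1: note_on(85): voice 0 is free -> assigned | voices=[85 - - -]
Op 2: note_on(86): voice 1 is free -> assigned | voices=[85 86 - -]
Op 3: note_on(83): voice 2 is free -> assigned | voices=[85 86 83 -]
Op 4: note_on(71): voice 3 is free -> assigned | voices=[85 86 83 71]
Op 5: note_on(89): all voices busy, STEAL voice 0 (pitch 85, oldest) -> assign | voices=[89 86 83 71]
Op 6: note_on(84): all voices busy, STEAL voice 1 (pitch 86, oldest) -> assign | voices=[89 84 83 71]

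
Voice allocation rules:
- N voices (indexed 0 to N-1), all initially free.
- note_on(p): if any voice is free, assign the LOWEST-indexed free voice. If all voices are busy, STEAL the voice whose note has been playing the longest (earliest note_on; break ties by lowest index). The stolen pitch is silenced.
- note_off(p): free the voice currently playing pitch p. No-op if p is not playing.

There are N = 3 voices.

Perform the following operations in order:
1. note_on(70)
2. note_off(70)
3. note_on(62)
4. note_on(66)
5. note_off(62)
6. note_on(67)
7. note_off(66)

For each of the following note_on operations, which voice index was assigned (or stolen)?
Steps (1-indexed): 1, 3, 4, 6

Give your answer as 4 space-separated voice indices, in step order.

Answer: 0 0 1 0

Derivation:
Op 1: note_on(70): voice 0 is free -> assigned | voices=[70 - -]
Op 2: note_off(70): free voice 0 | voices=[- - -]
Op 3: note_on(62): voice 0 is free -> assigned | voices=[62 - -]
Op 4: note_on(66): voice 1 is free -> assigned | voices=[62 66 -]
Op 5: note_off(62): free voice 0 | voices=[- 66 -]
Op 6: note_on(67): voice 0 is free -> assigned | voices=[67 66 -]
Op 7: note_off(66): free voice 1 | voices=[67 - -]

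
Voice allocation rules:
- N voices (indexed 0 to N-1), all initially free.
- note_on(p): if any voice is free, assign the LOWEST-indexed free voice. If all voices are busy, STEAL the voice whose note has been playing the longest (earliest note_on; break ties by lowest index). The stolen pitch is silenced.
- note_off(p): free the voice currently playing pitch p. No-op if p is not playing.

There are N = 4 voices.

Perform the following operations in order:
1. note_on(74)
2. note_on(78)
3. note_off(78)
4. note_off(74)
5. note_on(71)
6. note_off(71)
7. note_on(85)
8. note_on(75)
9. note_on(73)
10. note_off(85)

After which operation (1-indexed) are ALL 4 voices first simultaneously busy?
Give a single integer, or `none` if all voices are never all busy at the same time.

Op 1: note_on(74): voice 0 is free -> assigned | voices=[74 - - -]
Op 2: note_on(78): voice 1 is free -> assigned | voices=[74 78 - -]
Op 3: note_off(78): free voice 1 | voices=[74 - - -]
Op 4: note_off(74): free voice 0 | voices=[- - - -]
Op 5: note_on(71): voice 0 is free -> assigned | voices=[71 - - -]
Op 6: note_off(71): free voice 0 | voices=[- - - -]
Op 7: note_on(85): voice 0 is free -> assigned | voices=[85 - - -]
Op 8: note_on(75): voice 1 is free -> assigned | voices=[85 75 - -]
Op 9: note_on(73): voice 2 is free -> assigned | voices=[85 75 73 -]
Op 10: note_off(85): free voice 0 | voices=[- 75 73 -]

Answer: none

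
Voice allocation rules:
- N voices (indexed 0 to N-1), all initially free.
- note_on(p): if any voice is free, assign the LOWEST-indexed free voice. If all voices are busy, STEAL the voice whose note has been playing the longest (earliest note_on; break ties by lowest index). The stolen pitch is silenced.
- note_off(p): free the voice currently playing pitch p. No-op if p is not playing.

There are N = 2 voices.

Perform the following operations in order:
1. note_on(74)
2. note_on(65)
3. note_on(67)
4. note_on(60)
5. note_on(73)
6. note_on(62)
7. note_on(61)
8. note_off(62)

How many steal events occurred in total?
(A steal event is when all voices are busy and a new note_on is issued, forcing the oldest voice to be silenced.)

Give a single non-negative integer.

Answer: 5

Derivation:
Op 1: note_on(74): voice 0 is free -> assigned | voices=[74 -]
Op 2: note_on(65): voice 1 is free -> assigned | voices=[74 65]
Op 3: note_on(67): all voices busy, STEAL voice 0 (pitch 74, oldest) -> assign | voices=[67 65]
Op 4: note_on(60): all voices busy, STEAL voice 1 (pitch 65, oldest) -> assign | voices=[67 60]
Op 5: note_on(73): all voices busy, STEAL voice 0 (pitch 67, oldest) -> assign | voices=[73 60]
Op 6: note_on(62): all voices busy, STEAL voice 1 (pitch 60, oldest) -> assign | voices=[73 62]
Op 7: note_on(61): all voices busy, STEAL voice 0 (pitch 73, oldest) -> assign | voices=[61 62]
Op 8: note_off(62): free voice 1 | voices=[61 -]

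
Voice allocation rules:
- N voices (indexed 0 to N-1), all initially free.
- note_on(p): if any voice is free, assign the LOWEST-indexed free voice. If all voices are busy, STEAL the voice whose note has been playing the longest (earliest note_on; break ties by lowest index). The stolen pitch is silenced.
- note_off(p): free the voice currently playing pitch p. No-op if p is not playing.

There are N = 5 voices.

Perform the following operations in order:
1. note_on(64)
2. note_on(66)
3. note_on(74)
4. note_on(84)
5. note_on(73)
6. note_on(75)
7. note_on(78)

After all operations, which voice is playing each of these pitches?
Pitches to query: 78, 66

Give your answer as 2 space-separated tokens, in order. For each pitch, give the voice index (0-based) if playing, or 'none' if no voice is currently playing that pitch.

Op 1: note_on(64): voice 0 is free -> assigned | voices=[64 - - - -]
Op 2: note_on(66): voice 1 is free -> assigned | voices=[64 66 - - -]
Op 3: note_on(74): voice 2 is free -> assigned | voices=[64 66 74 - -]
Op 4: note_on(84): voice 3 is free -> assigned | voices=[64 66 74 84 -]
Op 5: note_on(73): voice 4 is free -> assigned | voices=[64 66 74 84 73]
Op 6: note_on(75): all voices busy, STEAL voice 0 (pitch 64, oldest) -> assign | voices=[75 66 74 84 73]
Op 7: note_on(78): all voices busy, STEAL voice 1 (pitch 66, oldest) -> assign | voices=[75 78 74 84 73]

Answer: 1 none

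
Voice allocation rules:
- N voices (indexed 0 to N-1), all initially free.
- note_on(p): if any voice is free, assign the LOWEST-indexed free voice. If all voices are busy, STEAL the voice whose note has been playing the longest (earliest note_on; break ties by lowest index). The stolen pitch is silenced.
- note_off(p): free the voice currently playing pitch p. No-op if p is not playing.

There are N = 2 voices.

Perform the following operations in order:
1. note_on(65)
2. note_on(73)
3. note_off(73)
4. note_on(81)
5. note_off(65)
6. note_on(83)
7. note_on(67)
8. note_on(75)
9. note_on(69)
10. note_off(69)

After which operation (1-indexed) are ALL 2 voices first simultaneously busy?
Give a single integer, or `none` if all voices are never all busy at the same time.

Op 1: note_on(65): voice 0 is free -> assigned | voices=[65 -]
Op 2: note_on(73): voice 1 is free -> assigned | voices=[65 73]
Op 3: note_off(73): free voice 1 | voices=[65 -]
Op 4: note_on(81): voice 1 is free -> assigned | voices=[65 81]
Op 5: note_off(65): free voice 0 | voices=[- 81]
Op 6: note_on(83): voice 0 is free -> assigned | voices=[83 81]
Op 7: note_on(67): all voices busy, STEAL voice 1 (pitch 81, oldest) -> assign | voices=[83 67]
Op 8: note_on(75): all voices busy, STEAL voice 0 (pitch 83, oldest) -> assign | voices=[75 67]
Op 9: note_on(69): all voices busy, STEAL voice 1 (pitch 67, oldest) -> assign | voices=[75 69]
Op 10: note_off(69): free voice 1 | voices=[75 -]

Answer: 2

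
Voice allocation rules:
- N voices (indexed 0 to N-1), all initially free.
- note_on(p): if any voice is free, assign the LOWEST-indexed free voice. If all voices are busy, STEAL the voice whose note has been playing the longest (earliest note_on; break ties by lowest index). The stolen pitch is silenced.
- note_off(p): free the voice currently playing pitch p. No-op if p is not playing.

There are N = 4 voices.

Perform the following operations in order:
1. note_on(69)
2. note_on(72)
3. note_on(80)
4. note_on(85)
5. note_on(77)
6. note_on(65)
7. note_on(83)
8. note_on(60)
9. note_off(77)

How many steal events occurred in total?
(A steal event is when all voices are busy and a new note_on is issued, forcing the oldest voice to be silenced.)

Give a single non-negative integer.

Answer: 4

Derivation:
Op 1: note_on(69): voice 0 is free -> assigned | voices=[69 - - -]
Op 2: note_on(72): voice 1 is free -> assigned | voices=[69 72 - -]
Op 3: note_on(80): voice 2 is free -> assigned | voices=[69 72 80 -]
Op 4: note_on(85): voice 3 is free -> assigned | voices=[69 72 80 85]
Op 5: note_on(77): all voices busy, STEAL voice 0 (pitch 69, oldest) -> assign | voices=[77 72 80 85]
Op 6: note_on(65): all voices busy, STEAL voice 1 (pitch 72, oldest) -> assign | voices=[77 65 80 85]
Op 7: note_on(83): all voices busy, STEAL voice 2 (pitch 80, oldest) -> assign | voices=[77 65 83 85]
Op 8: note_on(60): all voices busy, STEAL voice 3 (pitch 85, oldest) -> assign | voices=[77 65 83 60]
Op 9: note_off(77): free voice 0 | voices=[- 65 83 60]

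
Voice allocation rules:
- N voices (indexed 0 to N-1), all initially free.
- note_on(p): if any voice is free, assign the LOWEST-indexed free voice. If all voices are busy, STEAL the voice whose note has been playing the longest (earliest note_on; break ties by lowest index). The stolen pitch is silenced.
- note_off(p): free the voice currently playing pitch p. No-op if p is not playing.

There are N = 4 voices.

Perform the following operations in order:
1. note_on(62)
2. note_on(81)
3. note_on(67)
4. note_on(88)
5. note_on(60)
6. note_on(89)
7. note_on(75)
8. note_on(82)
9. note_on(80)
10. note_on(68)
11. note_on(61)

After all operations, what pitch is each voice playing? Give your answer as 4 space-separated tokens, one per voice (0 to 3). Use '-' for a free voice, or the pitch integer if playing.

Op 1: note_on(62): voice 0 is free -> assigned | voices=[62 - - -]
Op 2: note_on(81): voice 1 is free -> assigned | voices=[62 81 - -]
Op 3: note_on(67): voice 2 is free -> assigned | voices=[62 81 67 -]
Op 4: note_on(88): voice 3 is free -> assigned | voices=[62 81 67 88]
Op 5: note_on(60): all voices busy, STEAL voice 0 (pitch 62, oldest) -> assign | voices=[60 81 67 88]
Op 6: note_on(89): all voices busy, STEAL voice 1 (pitch 81, oldest) -> assign | voices=[60 89 67 88]
Op 7: note_on(75): all voices busy, STEAL voice 2 (pitch 67, oldest) -> assign | voices=[60 89 75 88]
Op 8: note_on(82): all voices busy, STEAL voice 3 (pitch 88, oldest) -> assign | voices=[60 89 75 82]
Op 9: note_on(80): all voices busy, STEAL voice 0 (pitch 60, oldest) -> assign | voices=[80 89 75 82]
Op 10: note_on(68): all voices busy, STEAL voice 1 (pitch 89, oldest) -> assign | voices=[80 68 75 82]
Op 11: note_on(61): all voices busy, STEAL voice 2 (pitch 75, oldest) -> assign | voices=[80 68 61 82]

Answer: 80 68 61 82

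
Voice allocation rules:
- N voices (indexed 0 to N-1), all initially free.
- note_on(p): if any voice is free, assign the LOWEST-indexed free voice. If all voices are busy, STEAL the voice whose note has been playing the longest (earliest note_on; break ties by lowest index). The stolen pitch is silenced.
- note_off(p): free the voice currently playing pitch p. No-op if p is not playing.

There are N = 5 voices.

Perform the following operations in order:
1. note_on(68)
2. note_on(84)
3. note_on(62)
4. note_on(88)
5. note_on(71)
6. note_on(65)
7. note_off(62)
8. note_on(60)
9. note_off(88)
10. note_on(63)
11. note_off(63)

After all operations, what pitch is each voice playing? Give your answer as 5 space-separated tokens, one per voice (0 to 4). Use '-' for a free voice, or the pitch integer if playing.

Op 1: note_on(68): voice 0 is free -> assigned | voices=[68 - - - -]
Op 2: note_on(84): voice 1 is free -> assigned | voices=[68 84 - - -]
Op 3: note_on(62): voice 2 is free -> assigned | voices=[68 84 62 - -]
Op 4: note_on(88): voice 3 is free -> assigned | voices=[68 84 62 88 -]
Op 5: note_on(71): voice 4 is free -> assigned | voices=[68 84 62 88 71]
Op 6: note_on(65): all voices busy, STEAL voice 0 (pitch 68, oldest) -> assign | voices=[65 84 62 88 71]
Op 7: note_off(62): free voice 2 | voices=[65 84 - 88 71]
Op 8: note_on(60): voice 2 is free -> assigned | voices=[65 84 60 88 71]
Op 9: note_off(88): free voice 3 | voices=[65 84 60 - 71]
Op 10: note_on(63): voice 3 is free -> assigned | voices=[65 84 60 63 71]
Op 11: note_off(63): free voice 3 | voices=[65 84 60 - 71]

Answer: 65 84 60 - 71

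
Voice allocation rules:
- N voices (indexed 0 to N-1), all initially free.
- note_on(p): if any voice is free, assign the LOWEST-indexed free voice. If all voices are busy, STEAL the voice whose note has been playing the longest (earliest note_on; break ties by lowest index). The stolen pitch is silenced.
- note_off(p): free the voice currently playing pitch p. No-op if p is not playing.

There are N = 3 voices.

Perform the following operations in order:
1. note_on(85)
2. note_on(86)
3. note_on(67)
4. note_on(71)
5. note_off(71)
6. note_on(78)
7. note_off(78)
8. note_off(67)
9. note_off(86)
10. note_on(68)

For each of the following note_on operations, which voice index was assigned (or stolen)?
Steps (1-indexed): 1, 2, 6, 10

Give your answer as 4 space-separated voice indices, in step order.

Op 1: note_on(85): voice 0 is free -> assigned | voices=[85 - -]
Op 2: note_on(86): voice 1 is free -> assigned | voices=[85 86 -]
Op 3: note_on(67): voice 2 is free -> assigned | voices=[85 86 67]
Op 4: note_on(71): all voices busy, STEAL voice 0 (pitch 85, oldest) -> assign | voices=[71 86 67]
Op 5: note_off(71): free voice 0 | voices=[- 86 67]
Op 6: note_on(78): voice 0 is free -> assigned | voices=[78 86 67]
Op 7: note_off(78): free voice 0 | voices=[- 86 67]
Op 8: note_off(67): free voice 2 | voices=[- 86 -]
Op 9: note_off(86): free voice 1 | voices=[- - -]
Op 10: note_on(68): voice 0 is free -> assigned | voices=[68 - -]

Answer: 0 1 0 0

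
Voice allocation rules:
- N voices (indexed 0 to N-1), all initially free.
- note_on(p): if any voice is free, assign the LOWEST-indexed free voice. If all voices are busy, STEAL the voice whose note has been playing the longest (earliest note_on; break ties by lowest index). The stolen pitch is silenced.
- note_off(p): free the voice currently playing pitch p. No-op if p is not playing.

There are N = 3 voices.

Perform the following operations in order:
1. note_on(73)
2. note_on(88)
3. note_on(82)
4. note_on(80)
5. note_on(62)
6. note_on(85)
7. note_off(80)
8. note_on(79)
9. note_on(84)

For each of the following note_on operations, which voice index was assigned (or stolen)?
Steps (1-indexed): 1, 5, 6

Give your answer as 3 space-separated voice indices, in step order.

Op 1: note_on(73): voice 0 is free -> assigned | voices=[73 - -]
Op 2: note_on(88): voice 1 is free -> assigned | voices=[73 88 -]
Op 3: note_on(82): voice 2 is free -> assigned | voices=[73 88 82]
Op 4: note_on(80): all voices busy, STEAL voice 0 (pitch 73, oldest) -> assign | voices=[80 88 82]
Op 5: note_on(62): all voices busy, STEAL voice 1 (pitch 88, oldest) -> assign | voices=[80 62 82]
Op 6: note_on(85): all voices busy, STEAL voice 2 (pitch 82, oldest) -> assign | voices=[80 62 85]
Op 7: note_off(80): free voice 0 | voices=[- 62 85]
Op 8: note_on(79): voice 0 is free -> assigned | voices=[79 62 85]
Op 9: note_on(84): all voices busy, STEAL voice 1 (pitch 62, oldest) -> assign | voices=[79 84 85]

Answer: 0 1 2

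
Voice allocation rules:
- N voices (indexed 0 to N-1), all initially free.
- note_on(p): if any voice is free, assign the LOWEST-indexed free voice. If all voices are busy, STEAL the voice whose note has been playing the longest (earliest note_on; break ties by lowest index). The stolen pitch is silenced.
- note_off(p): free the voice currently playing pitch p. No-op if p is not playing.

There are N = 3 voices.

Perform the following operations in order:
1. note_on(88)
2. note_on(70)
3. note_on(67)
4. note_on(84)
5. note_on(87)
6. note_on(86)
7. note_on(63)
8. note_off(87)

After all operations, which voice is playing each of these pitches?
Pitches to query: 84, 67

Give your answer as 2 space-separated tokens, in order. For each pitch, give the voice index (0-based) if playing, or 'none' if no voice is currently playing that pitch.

Answer: none none

Derivation:
Op 1: note_on(88): voice 0 is free -> assigned | voices=[88 - -]
Op 2: note_on(70): voice 1 is free -> assigned | voices=[88 70 -]
Op 3: note_on(67): voice 2 is free -> assigned | voices=[88 70 67]
Op 4: note_on(84): all voices busy, STEAL voice 0 (pitch 88, oldest) -> assign | voices=[84 70 67]
Op 5: note_on(87): all voices busy, STEAL voice 1 (pitch 70, oldest) -> assign | voices=[84 87 67]
Op 6: note_on(86): all voices busy, STEAL voice 2 (pitch 67, oldest) -> assign | voices=[84 87 86]
Op 7: note_on(63): all voices busy, STEAL voice 0 (pitch 84, oldest) -> assign | voices=[63 87 86]
Op 8: note_off(87): free voice 1 | voices=[63 - 86]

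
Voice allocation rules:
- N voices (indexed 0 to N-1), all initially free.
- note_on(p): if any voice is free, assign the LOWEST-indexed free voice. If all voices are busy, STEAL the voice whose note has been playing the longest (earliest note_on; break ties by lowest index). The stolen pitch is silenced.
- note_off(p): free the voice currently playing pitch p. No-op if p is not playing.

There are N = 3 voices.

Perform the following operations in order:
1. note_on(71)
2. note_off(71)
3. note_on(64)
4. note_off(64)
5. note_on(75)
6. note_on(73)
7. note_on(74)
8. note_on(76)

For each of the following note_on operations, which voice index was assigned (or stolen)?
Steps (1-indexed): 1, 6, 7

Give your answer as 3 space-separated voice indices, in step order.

Op 1: note_on(71): voice 0 is free -> assigned | voices=[71 - -]
Op 2: note_off(71): free voice 0 | voices=[- - -]
Op 3: note_on(64): voice 0 is free -> assigned | voices=[64 - -]
Op 4: note_off(64): free voice 0 | voices=[- - -]
Op 5: note_on(75): voice 0 is free -> assigned | voices=[75 - -]
Op 6: note_on(73): voice 1 is free -> assigned | voices=[75 73 -]
Op 7: note_on(74): voice 2 is free -> assigned | voices=[75 73 74]
Op 8: note_on(76): all voices busy, STEAL voice 0 (pitch 75, oldest) -> assign | voices=[76 73 74]

Answer: 0 1 2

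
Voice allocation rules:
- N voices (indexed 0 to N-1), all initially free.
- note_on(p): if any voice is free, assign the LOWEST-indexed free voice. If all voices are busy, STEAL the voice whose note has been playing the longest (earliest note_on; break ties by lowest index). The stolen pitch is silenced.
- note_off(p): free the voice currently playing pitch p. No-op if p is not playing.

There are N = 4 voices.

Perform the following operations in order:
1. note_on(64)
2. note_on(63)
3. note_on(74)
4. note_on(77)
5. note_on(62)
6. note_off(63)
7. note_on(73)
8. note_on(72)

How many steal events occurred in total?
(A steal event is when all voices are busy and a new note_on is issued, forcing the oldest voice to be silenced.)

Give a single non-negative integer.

Op 1: note_on(64): voice 0 is free -> assigned | voices=[64 - - -]
Op 2: note_on(63): voice 1 is free -> assigned | voices=[64 63 - -]
Op 3: note_on(74): voice 2 is free -> assigned | voices=[64 63 74 -]
Op 4: note_on(77): voice 3 is free -> assigned | voices=[64 63 74 77]
Op 5: note_on(62): all voices busy, STEAL voice 0 (pitch 64, oldest) -> assign | voices=[62 63 74 77]
Op 6: note_off(63): free voice 1 | voices=[62 - 74 77]
Op 7: note_on(73): voice 1 is free -> assigned | voices=[62 73 74 77]
Op 8: note_on(72): all voices busy, STEAL voice 2 (pitch 74, oldest) -> assign | voices=[62 73 72 77]

Answer: 2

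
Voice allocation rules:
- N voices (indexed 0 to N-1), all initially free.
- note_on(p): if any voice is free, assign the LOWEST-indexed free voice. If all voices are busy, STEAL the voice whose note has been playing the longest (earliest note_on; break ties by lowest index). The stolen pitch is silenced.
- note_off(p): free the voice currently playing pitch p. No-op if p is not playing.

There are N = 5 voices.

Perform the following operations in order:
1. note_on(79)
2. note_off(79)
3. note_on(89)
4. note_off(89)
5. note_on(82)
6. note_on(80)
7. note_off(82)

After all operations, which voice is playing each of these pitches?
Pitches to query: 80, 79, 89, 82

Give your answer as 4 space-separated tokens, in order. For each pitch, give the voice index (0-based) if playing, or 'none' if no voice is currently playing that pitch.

Answer: 1 none none none

Derivation:
Op 1: note_on(79): voice 0 is free -> assigned | voices=[79 - - - -]
Op 2: note_off(79): free voice 0 | voices=[- - - - -]
Op 3: note_on(89): voice 0 is free -> assigned | voices=[89 - - - -]
Op 4: note_off(89): free voice 0 | voices=[- - - - -]
Op 5: note_on(82): voice 0 is free -> assigned | voices=[82 - - - -]
Op 6: note_on(80): voice 1 is free -> assigned | voices=[82 80 - - -]
Op 7: note_off(82): free voice 0 | voices=[- 80 - - -]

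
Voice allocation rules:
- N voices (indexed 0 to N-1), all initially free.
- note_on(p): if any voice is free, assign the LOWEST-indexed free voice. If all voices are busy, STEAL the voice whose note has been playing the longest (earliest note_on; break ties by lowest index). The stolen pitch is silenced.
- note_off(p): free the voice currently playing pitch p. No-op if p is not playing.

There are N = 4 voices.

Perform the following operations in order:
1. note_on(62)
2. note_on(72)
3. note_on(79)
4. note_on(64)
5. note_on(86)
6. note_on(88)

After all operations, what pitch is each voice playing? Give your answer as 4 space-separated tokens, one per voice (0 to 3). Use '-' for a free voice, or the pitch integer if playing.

Answer: 86 88 79 64

Derivation:
Op 1: note_on(62): voice 0 is free -> assigned | voices=[62 - - -]
Op 2: note_on(72): voice 1 is free -> assigned | voices=[62 72 - -]
Op 3: note_on(79): voice 2 is free -> assigned | voices=[62 72 79 -]
Op 4: note_on(64): voice 3 is free -> assigned | voices=[62 72 79 64]
Op 5: note_on(86): all voices busy, STEAL voice 0 (pitch 62, oldest) -> assign | voices=[86 72 79 64]
Op 6: note_on(88): all voices busy, STEAL voice 1 (pitch 72, oldest) -> assign | voices=[86 88 79 64]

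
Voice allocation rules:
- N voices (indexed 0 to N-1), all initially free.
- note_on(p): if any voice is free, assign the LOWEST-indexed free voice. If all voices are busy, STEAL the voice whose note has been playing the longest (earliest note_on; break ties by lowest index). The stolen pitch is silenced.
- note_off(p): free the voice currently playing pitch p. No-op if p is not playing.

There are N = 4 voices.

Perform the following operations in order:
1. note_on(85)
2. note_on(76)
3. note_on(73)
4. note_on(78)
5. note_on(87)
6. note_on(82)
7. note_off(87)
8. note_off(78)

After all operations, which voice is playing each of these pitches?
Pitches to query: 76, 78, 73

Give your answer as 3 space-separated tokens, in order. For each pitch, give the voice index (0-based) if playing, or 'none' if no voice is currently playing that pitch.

Op 1: note_on(85): voice 0 is free -> assigned | voices=[85 - - -]
Op 2: note_on(76): voice 1 is free -> assigned | voices=[85 76 - -]
Op 3: note_on(73): voice 2 is free -> assigned | voices=[85 76 73 -]
Op 4: note_on(78): voice 3 is free -> assigned | voices=[85 76 73 78]
Op 5: note_on(87): all voices busy, STEAL voice 0 (pitch 85, oldest) -> assign | voices=[87 76 73 78]
Op 6: note_on(82): all voices busy, STEAL voice 1 (pitch 76, oldest) -> assign | voices=[87 82 73 78]
Op 7: note_off(87): free voice 0 | voices=[- 82 73 78]
Op 8: note_off(78): free voice 3 | voices=[- 82 73 -]

Answer: none none 2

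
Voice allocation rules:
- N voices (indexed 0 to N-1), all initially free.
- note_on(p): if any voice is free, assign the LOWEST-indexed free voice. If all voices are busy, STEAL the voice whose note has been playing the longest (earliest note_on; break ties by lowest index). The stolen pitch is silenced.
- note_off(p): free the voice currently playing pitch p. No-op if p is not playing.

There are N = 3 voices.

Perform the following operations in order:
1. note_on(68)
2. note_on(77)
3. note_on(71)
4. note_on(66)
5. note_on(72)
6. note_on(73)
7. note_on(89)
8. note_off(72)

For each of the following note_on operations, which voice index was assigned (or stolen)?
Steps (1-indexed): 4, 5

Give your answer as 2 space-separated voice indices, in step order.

Answer: 0 1

Derivation:
Op 1: note_on(68): voice 0 is free -> assigned | voices=[68 - -]
Op 2: note_on(77): voice 1 is free -> assigned | voices=[68 77 -]
Op 3: note_on(71): voice 2 is free -> assigned | voices=[68 77 71]
Op 4: note_on(66): all voices busy, STEAL voice 0 (pitch 68, oldest) -> assign | voices=[66 77 71]
Op 5: note_on(72): all voices busy, STEAL voice 1 (pitch 77, oldest) -> assign | voices=[66 72 71]
Op 6: note_on(73): all voices busy, STEAL voice 2 (pitch 71, oldest) -> assign | voices=[66 72 73]
Op 7: note_on(89): all voices busy, STEAL voice 0 (pitch 66, oldest) -> assign | voices=[89 72 73]
Op 8: note_off(72): free voice 1 | voices=[89 - 73]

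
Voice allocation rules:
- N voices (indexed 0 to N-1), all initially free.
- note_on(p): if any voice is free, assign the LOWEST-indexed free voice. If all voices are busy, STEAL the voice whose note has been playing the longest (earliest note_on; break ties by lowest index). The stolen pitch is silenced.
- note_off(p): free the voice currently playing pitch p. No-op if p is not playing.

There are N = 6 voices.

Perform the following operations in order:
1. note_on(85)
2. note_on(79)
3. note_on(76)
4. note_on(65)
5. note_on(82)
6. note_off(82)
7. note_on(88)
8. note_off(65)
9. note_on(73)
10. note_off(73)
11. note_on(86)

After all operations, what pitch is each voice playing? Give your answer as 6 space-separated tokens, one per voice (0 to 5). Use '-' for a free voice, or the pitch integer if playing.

Answer: 85 79 76 86 88 -

Derivation:
Op 1: note_on(85): voice 0 is free -> assigned | voices=[85 - - - - -]
Op 2: note_on(79): voice 1 is free -> assigned | voices=[85 79 - - - -]
Op 3: note_on(76): voice 2 is free -> assigned | voices=[85 79 76 - - -]
Op 4: note_on(65): voice 3 is free -> assigned | voices=[85 79 76 65 - -]
Op 5: note_on(82): voice 4 is free -> assigned | voices=[85 79 76 65 82 -]
Op 6: note_off(82): free voice 4 | voices=[85 79 76 65 - -]
Op 7: note_on(88): voice 4 is free -> assigned | voices=[85 79 76 65 88 -]
Op 8: note_off(65): free voice 3 | voices=[85 79 76 - 88 -]
Op 9: note_on(73): voice 3 is free -> assigned | voices=[85 79 76 73 88 -]
Op 10: note_off(73): free voice 3 | voices=[85 79 76 - 88 -]
Op 11: note_on(86): voice 3 is free -> assigned | voices=[85 79 76 86 88 -]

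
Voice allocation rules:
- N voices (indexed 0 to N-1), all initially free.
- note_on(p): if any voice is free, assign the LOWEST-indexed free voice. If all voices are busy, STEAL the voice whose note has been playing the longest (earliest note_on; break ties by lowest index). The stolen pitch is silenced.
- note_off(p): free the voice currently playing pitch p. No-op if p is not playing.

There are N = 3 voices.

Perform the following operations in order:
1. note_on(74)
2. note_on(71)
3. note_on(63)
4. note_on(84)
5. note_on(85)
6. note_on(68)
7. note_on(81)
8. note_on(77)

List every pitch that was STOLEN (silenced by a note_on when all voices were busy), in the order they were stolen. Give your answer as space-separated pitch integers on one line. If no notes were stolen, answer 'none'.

Op 1: note_on(74): voice 0 is free -> assigned | voices=[74 - -]
Op 2: note_on(71): voice 1 is free -> assigned | voices=[74 71 -]
Op 3: note_on(63): voice 2 is free -> assigned | voices=[74 71 63]
Op 4: note_on(84): all voices busy, STEAL voice 0 (pitch 74, oldest) -> assign | voices=[84 71 63]
Op 5: note_on(85): all voices busy, STEAL voice 1 (pitch 71, oldest) -> assign | voices=[84 85 63]
Op 6: note_on(68): all voices busy, STEAL voice 2 (pitch 63, oldest) -> assign | voices=[84 85 68]
Op 7: note_on(81): all voices busy, STEAL voice 0 (pitch 84, oldest) -> assign | voices=[81 85 68]
Op 8: note_on(77): all voices busy, STEAL voice 1 (pitch 85, oldest) -> assign | voices=[81 77 68]

Answer: 74 71 63 84 85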